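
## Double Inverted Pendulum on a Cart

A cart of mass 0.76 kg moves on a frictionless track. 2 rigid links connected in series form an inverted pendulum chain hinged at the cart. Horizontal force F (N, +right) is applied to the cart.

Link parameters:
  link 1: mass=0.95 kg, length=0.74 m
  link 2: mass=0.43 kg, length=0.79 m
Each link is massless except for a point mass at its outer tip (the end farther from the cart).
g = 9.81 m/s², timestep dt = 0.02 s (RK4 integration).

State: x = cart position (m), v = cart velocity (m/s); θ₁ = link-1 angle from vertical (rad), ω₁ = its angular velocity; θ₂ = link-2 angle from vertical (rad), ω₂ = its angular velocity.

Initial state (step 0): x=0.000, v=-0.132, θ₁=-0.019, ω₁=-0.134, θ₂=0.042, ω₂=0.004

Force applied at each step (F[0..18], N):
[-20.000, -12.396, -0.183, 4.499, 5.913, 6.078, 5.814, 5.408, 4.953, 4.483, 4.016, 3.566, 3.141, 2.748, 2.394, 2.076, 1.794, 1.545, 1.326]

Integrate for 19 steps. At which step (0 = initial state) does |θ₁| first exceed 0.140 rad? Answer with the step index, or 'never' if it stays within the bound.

Answer: never

Derivation:
apply F[0]=-20.000 → step 1: x=-0.008, v=-0.652, θ₁=-0.015, ω₁=0.556, θ₂=0.042, ω₂=0.027
apply F[1]=-12.396 → step 2: x=-0.024, v=-0.975, θ₁=0.001, ω₁=0.985, θ₂=0.043, ω₂=0.044
apply F[2]=-0.183 → step 3: x=-0.044, v=-0.983, θ₁=0.020, ω₁=0.995, θ₂=0.044, ω₂=0.055
apply F[3]=+4.499 → step 4: x=-0.062, v=-0.875, θ₁=0.039, ω₁=0.855, θ₂=0.045, ω₂=0.060
apply F[4]=+5.913 → step 5: x=-0.078, v=-0.736, θ₁=0.054, ω₁=0.680, θ₂=0.046, ω₂=0.060
apply F[5]=+6.078 → step 6: x=-0.092, v=-0.598, θ₁=0.066, ω₁=0.511, θ₂=0.048, ω₂=0.055
apply F[6]=+5.814 → step 7: x=-0.102, v=-0.471, θ₁=0.075, ω₁=0.361, θ₂=0.049, ω₂=0.047
apply F[7]=+5.408 → step 8: x=-0.111, v=-0.357, θ₁=0.081, ω₁=0.233, θ₂=0.049, ω₂=0.036
apply F[8]=+4.953 → step 9: x=-0.117, v=-0.257, θ₁=0.084, ω₁=0.124, θ₂=0.050, ω₂=0.023
apply F[9]=+4.483 → step 10: x=-0.121, v=-0.171, θ₁=0.086, ω₁=0.034, θ₂=0.050, ω₂=0.010
apply F[10]=+4.016 → step 11: x=-0.124, v=-0.096, θ₁=0.086, ω₁=-0.038, θ₂=0.050, ω₂=-0.003
apply F[11]=+3.566 → step 12: x=-0.125, v=-0.034, θ₁=0.084, ω₁=-0.096, θ₂=0.050, ω₂=-0.016
apply F[12]=+3.141 → step 13: x=-0.125, v=0.019, θ₁=0.082, ω₁=-0.141, θ₂=0.050, ω₂=-0.028
apply F[13]=+2.748 → step 14: x=-0.124, v=0.062, θ₁=0.079, ω₁=-0.174, θ₂=0.049, ω₂=-0.039
apply F[14]=+2.394 → step 15: x=-0.123, v=0.098, θ₁=0.075, ω₁=-0.197, θ₂=0.048, ω₂=-0.050
apply F[15]=+2.076 → step 16: x=-0.121, v=0.126, θ₁=0.071, ω₁=-0.213, θ₂=0.047, ω₂=-0.059
apply F[16]=+1.794 → step 17: x=-0.118, v=0.149, θ₁=0.067, ω₁=-0.223, θ₂=0.046, ω₂=-0.067
apply F[17]=+1.545 → step 18: x=-0.115, v=0.166, θ₁=0.062, ω₁=-0.227, θ₂=0.044, ω₂=-0.074
apply F[18]=+1.326 → step 19: x=-0.111, v=0.180, θ₁=0.058, ω₁=-0.228, θ₂=0.043, ω₂=-0.080
max |θ₁| = 0.086 ≤ 0.140 over all 20 states.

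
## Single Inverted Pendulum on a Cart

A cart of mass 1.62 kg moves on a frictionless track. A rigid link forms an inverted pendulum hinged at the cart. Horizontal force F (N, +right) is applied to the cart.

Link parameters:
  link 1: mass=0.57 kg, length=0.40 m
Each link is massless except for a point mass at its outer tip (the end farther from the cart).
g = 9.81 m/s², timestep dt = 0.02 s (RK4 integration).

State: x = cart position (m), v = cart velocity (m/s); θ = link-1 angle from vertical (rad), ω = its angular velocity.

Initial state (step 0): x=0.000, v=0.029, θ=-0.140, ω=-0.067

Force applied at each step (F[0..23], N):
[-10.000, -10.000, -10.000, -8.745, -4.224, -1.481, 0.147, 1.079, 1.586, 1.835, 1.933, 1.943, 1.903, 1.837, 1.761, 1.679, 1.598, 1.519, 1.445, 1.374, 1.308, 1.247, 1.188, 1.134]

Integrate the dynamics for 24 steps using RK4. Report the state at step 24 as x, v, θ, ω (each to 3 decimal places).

apply F[0]=-10.000 → step 1: x=-0.001, v=-0.084, θ=-0.139, ω=0.145
apply F[1]=-10.000 → step 2: x=-0.003, v=-0.198, θ=-0.134, ω=0.358
apply F[2]=-10.000 → step 3: x=-0.008, v=-0.312, θ=-0.125, ω=0.578
apply F[3]=-8.745 → step 4: x=-0.016, v=-0.411, θ=-0.111, ω=0.767
apply F[4]=-4.224 → step 5: x=-0.024, v=-0.456, θ=-0.095, ω=0.828
apply F[5]=-1.481 → step 6: x=-0.034, v=-0.469, θ=-0.079, ω=0.816
apply F[6]=+0.147 → step 7: x=-0.043, v=-0.462, θ=-0.063, ω=0.765
apply F[7]=+1.079 → step 8: x=-0.052, v=-0.445, θ=-0.049, ω=0.695
apply F[8]=+1.586 → step 9: x=-0.061, v=-0.423, θ=-0.036, ω=0.618
apply F[9]=+1.835 → step 10: x=-0.069, v=-0.398, θ=-0.024, ω=0.542
apply F[10]=+1.933 → step 11: x=-0.077, v=-0.373, θ=-0.014, ω=0.470
apply F[11]=+1.943 → step 12: x=-0.084, v=-0.348, θ=-0.005, ω=0.404
apply F[12]=+1.903 → step 13: x=-0.090, v=-0.324, θ=0.002, ω=0.344
apply F[13]=+1.837 → step 14: x=-0.097, v=-0.302, θ=0.009, ω=0.291
apply F[14]=+1.761 → step 15: x=-0.103, v=-0.281, θ=0.014, ω=0.245
apply F[15]=+1.679 → step 16: x=-0.108, v=-0.262, θ=0.019, ω=0.204
apply F[16]=+1.598 → step 17: x=-0.113, v=-0.243, θ=0.022, ω=0.168
apply F[17]=+1.519 → step 18: x=-0.118, v=-0.226, θ=0.025, ω=0.137
apply F[18]=+1.445 → step 19: x=-0.122, v=-0.210, θ=0.028, ω=0.110
apply F[19]=+1.374 → step 20: x=-0.126, v=-0.195, θ=0.030, ω=0.086
apply F[20]=+1.308 → step 21: x=-0.130, v=-0.181, θ=0.031, ω=0.066
apply F[21]=+1.247 → step 22: x=-0.133, v=-0.168, θ=0.032, ω=0.049
apply F[22]=+1.188 → step 23: x=-0.137, v=-0.156, θ=0.033, ω=0.034
apply F[23]=+1.134 → step 24: x=-0.140, v=-0.144, θ=0.034, ω=0.021

Answer: x=-0.140, v=-0.144, θ=0.034, ω=0.021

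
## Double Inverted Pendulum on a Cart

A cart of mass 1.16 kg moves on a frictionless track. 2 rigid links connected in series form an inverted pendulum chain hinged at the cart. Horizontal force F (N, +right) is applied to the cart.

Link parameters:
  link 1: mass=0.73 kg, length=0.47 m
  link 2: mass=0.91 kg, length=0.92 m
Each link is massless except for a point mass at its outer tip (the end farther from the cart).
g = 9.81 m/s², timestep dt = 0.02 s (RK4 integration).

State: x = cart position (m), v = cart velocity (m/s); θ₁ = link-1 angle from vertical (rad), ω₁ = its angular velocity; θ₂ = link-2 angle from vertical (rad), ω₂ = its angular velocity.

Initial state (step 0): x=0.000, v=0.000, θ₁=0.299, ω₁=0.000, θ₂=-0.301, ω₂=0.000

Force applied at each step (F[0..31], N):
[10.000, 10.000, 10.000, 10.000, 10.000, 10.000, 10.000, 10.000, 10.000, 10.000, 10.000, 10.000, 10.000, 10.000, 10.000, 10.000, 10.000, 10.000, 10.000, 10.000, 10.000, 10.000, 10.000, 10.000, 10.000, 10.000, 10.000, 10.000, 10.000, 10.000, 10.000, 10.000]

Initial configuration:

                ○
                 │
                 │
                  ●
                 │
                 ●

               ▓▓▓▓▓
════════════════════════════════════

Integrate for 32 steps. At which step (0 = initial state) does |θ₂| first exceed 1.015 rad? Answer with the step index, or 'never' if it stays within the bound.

Answer: 19

Derivation:
apply F[0]=+10.000 → step 1: x=0.001, v=0.107, θ₁=0.300, ω₁=0.099, θ₂=-0.303, ω₂=-0.216
apply F[1]=+10.000 → step 2: x=0.004, v=0.214, θ₁=0.303, ω₁=0.196, θ₂=-0.310, ω₂=-0.432
apply F[2]=+10.000 → step 3: x=0.010, v=0.322, θ₁=0.308, ω₁=0.290, θ₂=-0.320, ω₂=-0.648
apply F[3]=+10.000 → step 4: x=0.017, v=0.430, θ₁=0.315, ω₁=0.380, θ₂=-0.336, ω₂=-0.864
apply F[4]=+10.000 → step 5: x=0.027, v=0.539, θ₁=0.323, ω₁=0.462, θ₂=-0.355, ω₂=-1.080
apply F[5]=+10.000 → step 6: x=0.039, v=0.649, θ₁=0.333, ω₁=0.535, θ₂=-0.379, ω₂=-1.295
apply F[6]=+10.000 → step 7: x=0.053, v=0.760, θ₁=0.344, ω₁=0.595, θ₂=-0.407, ω₂=-1.509
apply F[7]=+10.000 → step 8: x=0.069, v=0.872, θ₁=0.357, ω₁=0.640, θ₂=-0.439, ω₂=-1.721
apply F[8]=+10.000 → step 9: x=0.088, v=0.985, θ₁=0.370, ω₁=0.666, θ₂=-0.476, ω₂=-1.931
apply F[9]=+10.000 → step 10: x=0.109, v=1.100, θ₁=0.383, ω₁=0.669, θ₂=-0.516, ω₂=-2.140
apply F[10]=+10.000 → step 11: x=0.132, v=1.215, θ₁=0.396, ω₁=0.648, θ₂=-0.561, ω₂=-2.347
apply F[11]=+10.000 → step 12: x=0.157, v=1.332, θ₁=0.409, ω₁=0.597, θ₂=-0.610, ω₂=-2.553
apply F[12]=+10.000 → step 13: x=0.185, v=1.449, θ₁=0.420, ω₁=0.515, θ₂=-0.663, ω₂=-2.758
apply F[13]=+10.000 → step 14: x=0.215, v=1.566, θ₁=0.429, ω₁=0.398, θ₂=-0.721, ω₂=-2.964
apply F[14]=+10.000 → step 15: x=0.248, v=1.684, θ₁=0.436, ω₁=0.241, θ₂=-0.782, ω₂=-3.172
apply F[15]=+10.000 → step 16: x=0.283, v=1.802, θ₁=0.439, ω₁=0.041, θ₂=-0.847, ω₂=-3.383
apply F[16]=+10.000 → step 17: x=0.320, v=1.920, θ₁=0.437, ω₁=-0.208, θ₂=-0.917, ω₂=-3.598
apply F[17]=+10.000 → step 18: x=0.359, v=2.039, θ₁=0.430, ω₁=-0.511, θ₂=-0.991, ω₂=-3.817
apply F[18]=+10.000 → step 19: x=0.401, v=2.157, θ₁=0.416, ω₁=-0.875, θ₂=-1.070, ω₂=-4.040
apply F[19]=+10.000 → step 20: x=0.446, v=2.278, θ₁=0.394, ω₁=-1.307, θ₂=-1.153, ω₂=-4.265
apply F[20]=+10.000 → step 21: x=0.492, v=2.403, θ₁=0.363, ω₁=-1.816, θ₂=-1.241, ω₂=-4.489
apply F[21]=+10.000 → step 22: x=0.542, v=2.533, θ₁=0.321, ω₁=-2.408, θ₂=-1.333, ω₂=-4.706
apply F[22]=+10.000 → step 23: x=0.594, v=2.672, θ₁=0.266, ω₁=-3.091, θ₂=-1.429, ω₂=-4.904
apply F[23]=+10.000 → step 24: x=0.649, v=2.822, θ₁=0.197, ω₁=-3.866, θ₂=-1.528, ω₂=-5.064
apply F[24]=+10.000 → step 25: x=0.707, v=2.985, θ₁=0.111, ω₁=-4.723, θ₂=-1.631, ω₂=-5.161
apply F[25]=+10.000 → step 26: x=0.768, v=3.157, θ₁=0.008, ω₁=-5.635, θ₂=-1.734, ω₂=-5.162
apply F[26]=+10.000 → step 27: x=0.833, v=3.325, θ₁=-0.114, ω₁=-6.550, θ₂=-1.836, ω₂=-5.032
apply F[27]=+10.000 → step 28: x=0.901, v=3.466, θ₁=-0.254, ω₁=-7.400, θ₂=-1.934, ω₂=-4.750
apply F[28]=+10.000 → step 29: x=0.971, v=3.557, θ₁=-0.409, ω₁=-8.129, θ₂=-2.025, ω₂=-4.321
apply F[29]=+10.000 → step 30: x=1.043, v=3.578, θ₁=-0.578, ω₁=-8.724, θ₂=-2.107, ω₂=-3.772
apply F[30]=+10.000 → step 31: x=1.114, v=3.523, θ₁=-0.758, ω₁=-9.218, θ₂=-2.176, ω₂=-3.141
apply F[31]=+10.000 → step 32: x=1.183, v=3.391, θ₁=-0.947, ω₁=-9.676, θ₂=-2.232, ω₂=-2.458
|θ₂| = 1.070 > 1.015 first at step 19.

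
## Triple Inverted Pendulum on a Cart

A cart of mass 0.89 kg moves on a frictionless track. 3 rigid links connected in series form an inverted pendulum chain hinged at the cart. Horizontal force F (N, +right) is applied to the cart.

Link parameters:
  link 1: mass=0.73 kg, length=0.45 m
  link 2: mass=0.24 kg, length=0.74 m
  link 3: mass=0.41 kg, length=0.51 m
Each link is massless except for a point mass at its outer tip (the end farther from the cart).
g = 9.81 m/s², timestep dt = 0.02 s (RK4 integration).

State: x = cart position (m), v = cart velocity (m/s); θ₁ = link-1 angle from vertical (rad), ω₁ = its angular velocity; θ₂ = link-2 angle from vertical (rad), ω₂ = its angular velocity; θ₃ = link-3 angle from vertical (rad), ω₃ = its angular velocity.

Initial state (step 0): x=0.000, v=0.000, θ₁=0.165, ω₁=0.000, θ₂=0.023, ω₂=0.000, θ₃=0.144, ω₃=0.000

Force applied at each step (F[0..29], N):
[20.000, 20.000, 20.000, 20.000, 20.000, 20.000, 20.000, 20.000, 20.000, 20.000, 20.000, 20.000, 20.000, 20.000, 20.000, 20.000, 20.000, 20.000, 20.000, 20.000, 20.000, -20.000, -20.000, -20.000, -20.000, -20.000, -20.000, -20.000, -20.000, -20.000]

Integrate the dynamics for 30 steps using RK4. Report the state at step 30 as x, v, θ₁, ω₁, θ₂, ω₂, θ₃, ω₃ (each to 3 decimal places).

apply F[0]=+20.000 → step 1: x=0.004, v=0.387, θ₁=0.158, ω₁=-0.712, θ₂=0.021, ω₂=-0.156, θ₃=0.146, ω₃=0.156
apply F[1]=+20.000 → step 2: x=0.016, v=0.783, θ₁=0.136, ω₁=-1.459, θ₂=0.017, ω₂=-0.300, θ₃=0.150, ω₃=0.312
apply F[2]=+20.000 → step 3: x=0.035, v=1.194, θ₁=0.099, ω₁=-2.273, θ₂=0.010, ω₂=-0.419, θ₃=0.158, ω₃=0.459
apply F[3]=+20.000 → step 4: x=0.063, v=1.626, θ₁=0.045, ω₁=-3.176, θ₂=0.000, ω₂=-0.499, θ₃=0.168, ω₃=0.582
apply F[4]=+20.000 → step 5: x=0.100, v=2.073, θ₁=-0.029, ω₁=-4.163, θ₂=-0.010, ω₂=-0.530, θ₃=0.181, ω₃=0.647
apply F[5]=+20.000 → step 6: x=0.146, v=2.517, θ₁=-0.122, ω₁=-5.173, θ₂=-0.021, ω₂=-0.519, θ₃=0.194, ω₃=0.605
apply F[6]=+20.000 → step 7: x=0.201, v=2.922, θ₁=-0.235, ω₁=-6.087, θ₂=-0.031, ω₂=-0.505, θ₃=0.204, ω₃=0.425
apply F[7]=+20.000 → step 8: x=0.263, v=3.252, θ₁=-0.364, ω₁=-6.792, θ₂=-0.041, ω₂=-0.549, θ₃=0.210, ω₃=0.117
apply F[8]=+20.000 → step 9: x=0.330, v=3.494, θ₁=-0.505, ω₁=-7.254, θ₂=-0.053, ω₂=-0.696, θ₃=0.208, ω₃=-0.261
apply F[9]=+20.000 → step 10: x=0.402, v=3.659, θ₁=-0.653, ω₁=-7.526, θ₂=-0.070, ω₂=-0.956, θ₃=0.199, ω₃=-0.652
apply F[10]=+20.000 → step 11: x=0.476, v=3.764, θ₁=-0.805, ω₁=-7.681, θ₂=-0.092, ω₂=-1.312, θ₃=0.182, ω₃=-1.024
apply F[11]=+20.000 → step 12: x=0.552, v=3.826, θ₁=-0.960, ω₁=-7.776, θ₂=-0.123, ω₂=-1.743, θ₃=0.158, ω₃=-1.371
apply F[12]=+20.000 → step 13: x=0.629, v=3.855, θ₁=-1.116, ω₁=-7.845, θ₂=-0.162, ω₂=-2.229, θ₃=0.128, ω₃=-1.700
apply F[13]=+20.000 → step 14: x=0.706, v=3.857, θ₁=-1.273, ω₁=-7.902, θ₂=-0.212, ω₂=-2.756, θ₃=0.090, ω₃=-2.024
apply F[14]=+20.000 → step 15: x=0.783, v=3.837, θ₁=-1.432, ω₁=-7.950, θ₂=-0.273, ω₂=-3.313, θ₃=0.047, ω₃=-2.362
apply F[15]=+20.000 → step 16: x=0.860, v=3.802, θ₁=-1.591, ω₁=-7.984, θ₂=-0.345, ω₂=-3.891, θ₃=-0.004, ω₃=-2.731
apply F[16]=+20.000 → step 17: x=0.935, v=3.757, θ₁=-1.751, ω₁=-7.990, θ₂=-0.429, ω₂=-4.479, θ₃=-0.063, ω₃=-3.154
apply F[17]=+20.000 → step 18: x=1.010, v=3.710, θ₁=-1.911, ω₁=-7.946, θ₂=-0.524, ω₂=-5.066, θ₃=-0.131, ω₃=-3.654
apply F[18]=+20.000 → step 19: x=1.084, v=3.675, θ₁=-2.068, ω₁=-7.816, θ₂=-0.631, ω₂=-5.636, θ₃=-0.210, ω₃=-4.256
apply F[19]=+20.000 → step 20: x=1.157, v=3.667, θ₁=-2.222, ω₁=-7.548, θ₂=-0.749, ω₂=-6.164, θ₃=-0.302, ω₃=-4.987
apply F[20]=+20.000 → step 21: x=1.231, v=3.705, θ₁=-2.369, ω₁=-7.078, θ₂=-0.877, ω₂=-6.611, θ₃=-0.410, ω₃=-5.867
apply F[21]=-20.000 → step 22: x=1.299, v=3.111, θ₁=-2.516, ω₁=-7.593, θ₂=-1.008, ω₂=-6.458, θ₃=-0.537, ω₃=-6.812
apply F[22]=-20.000 → step 23: x=1.355, v=2.484, θ₁=-2.673, ω₁=-8.176, θ₂=-1.136, ω₂=-6.427, θ₃=-0.683, ω₃=-7.813
apply F[23]=-20.000 → step 24: x=1.398, v=1.854, θ₁=-2.842, ω₁=-8.702, θ₂=-1.266, ω₂=-6.559, θ₃=-0.850, ω₃=-8.870
apply F[24]=-20.000 → step 25: x=1.429, v=1.275, θ₁=-3.020, ω₁=-8.966, θ₂=-1.400, ω₂=-6.853, θ₃=-1.038, ω₃=-9.974
apply F[25]=-20.000 → step 26: x=1.450, v=0.803, θ₁=-3.198, ω₁=-8.736, θ₂=-1.540, ω₂=-7.232, θ₃=-1.249, ω₃=-11.088
apply F[26]=-20.000 → step 27: x=1.462, v=0.445, θ₁=-3.365, ω₁=-7.905, θ₂=-1.689, ω₂=-7.589, θ₃=-1.481, ω₃=-12.124
apply F[27]=-20.000 → step 28: x=1.468, v=0.153, θ₁=-3.510, ω₁=-6.543, θ₂=-1.844, ω₂=-7.922, θ₃=-1.732, ω₃=-12.916
apply F[28]=-20.000 → step 29: x=1.469, v=-0.121, θ₁=-3.624, ω₁=-4.789, θ₂=-2.006, ω₂=-8.375, θ₃=-1.995, ω₃=-13.262
apply F[29]=-20.000 → step 30: x=1.463, v=-0.392, θ₁=-3.700, ω₁=-2.749, θ₂=-2.181, ω₂=-9.113, θ₃=-2.259, ω₃=-13.039

Answer: x=1.463, v=-0.392, θ₁=-3.700, ω₁=-2.749, θ₂=-2.181, ω₂=-9.113, θ₃=-2.259, ω₃=-13.039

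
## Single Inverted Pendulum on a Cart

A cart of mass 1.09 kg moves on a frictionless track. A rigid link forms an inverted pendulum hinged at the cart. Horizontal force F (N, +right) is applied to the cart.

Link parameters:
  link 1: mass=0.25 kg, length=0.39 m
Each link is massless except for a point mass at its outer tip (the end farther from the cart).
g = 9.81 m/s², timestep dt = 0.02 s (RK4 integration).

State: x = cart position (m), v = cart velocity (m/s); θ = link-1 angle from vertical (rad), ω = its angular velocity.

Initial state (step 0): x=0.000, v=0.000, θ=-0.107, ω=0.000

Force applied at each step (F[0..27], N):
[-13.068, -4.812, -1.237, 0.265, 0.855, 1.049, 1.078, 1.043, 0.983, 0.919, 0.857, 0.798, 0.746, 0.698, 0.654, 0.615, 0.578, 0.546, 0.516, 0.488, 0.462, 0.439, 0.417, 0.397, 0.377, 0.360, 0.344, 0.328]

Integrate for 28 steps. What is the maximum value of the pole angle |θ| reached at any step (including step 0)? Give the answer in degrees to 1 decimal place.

apply F[0]=-13.068 → step 1: x=-0.002, v=-0.235, θ=-0.102, ω=0.545
apply F[1]=-4.812 → step 2: x=-0.008, v=-0.318, θ=-0.089, ω=0.711
apply F[2]=-1.237 → step 3: x=-0.014, v=-0.337, θ=-0.075, ω=0.719
apply F[3]=+0.265 → step 4: x=-0.021, v=-0.330, θ=-0.061, ω=0.665
apply F[4]=+0.855 → step 5: x=-0.028, v=-0.312, θ=-0.048, ω=0.591
apply F[5]=+1.049 → step 6: x=-0.034, v=-0.290, θ=-0.037, ω=0.516
apply F[6]=+1.078 → step 7: x=-0.039, v=-0.269, θ=-0.028, ω=0.445
apply F[7]=+1.043 → step 8: x=-0.044, v=-0.249, θ=-0.019, ω=0.381
apply F[8]=+0.983 → step 9: x=-0.049, v=-0.230, θ=-0.012, ω=0.325
apply F[9]=+0.919 → step 10: x=-0.054, v=-0.213, θ=-0.006, ω=0.276
apply F[10]=+0.857 → step 11: x=-0.058, v=-0.197, θ=-0.001, ω=0.234
apply F[11]=+0.798 → step 12: x=-0.061, v=-0.183, θ=0.003, ω=0.197
apply F[12]=+0.746 → step 13: x=-0.065, v=-0.169, θ=0.007, ω=0.165
apply F[13]=+0.698 → step 14: x=-0.068, v=-0.157, θ=0.010, ω=0.137
apply F[14]=+0.654 → step 15: x=-0.071, v=-0.145, θ=0.012, ω=0.113
apply F[15]=+0.615 → step 16: x=-0.074, v=-0.134, θ=0.014, ω=0.092
apply F[16]=+0.578 → step 17: x=-0.077, v=-0.124, θ=0.016, ω=0.074
apply F[17]=+0.546 → step 18: x=-0.079, v=-0.115, θ=0.017, ω=0.059
apply F[18]=+0.516 → step 19: x=-0.081, v=-0.107, θ=0.018, ω=0.045
apply F[19]=+0.488 → step 20: x=-0.083, v=-0.098, θ=0.019, ω=0.034
apply F[20]=+0.462 → step 21: x=-0.085, v=-0.091, θ=0.020, ω=0.024
apply F[21]=+0.439 → step 22: x=-0.087, v=-0.084, θ=0.020, ω=0.016
apply F[22]=+0.417 → step 23: x=-0.089, v=-0.077, θ=0.020, ω=0.009
apply F[23]=+0.397 → step 24: x=-0.090, v=-0.071, θ=0.020, ω=0.003
apply F[24]=+0.377 → step 25: x=-0.091, v=-0.065, θ=0.020, ω=-0.003
apply F[25]=+0.360 → step 26: x=-0.093, v=-0.059, θ=0.020, ω=-0.007
apply F[26]=+0.344 → step 27: x=-0.094, v=-0.053, θ=0.020, ω=-0.011
apply F[27]=+0.328 → step 28: x=-0.095, v=-0.048, θ=0.020, ω=-0.014
Max |angle| over trajectory = 0.107 rad = 6.1°.

Answer: 6.1°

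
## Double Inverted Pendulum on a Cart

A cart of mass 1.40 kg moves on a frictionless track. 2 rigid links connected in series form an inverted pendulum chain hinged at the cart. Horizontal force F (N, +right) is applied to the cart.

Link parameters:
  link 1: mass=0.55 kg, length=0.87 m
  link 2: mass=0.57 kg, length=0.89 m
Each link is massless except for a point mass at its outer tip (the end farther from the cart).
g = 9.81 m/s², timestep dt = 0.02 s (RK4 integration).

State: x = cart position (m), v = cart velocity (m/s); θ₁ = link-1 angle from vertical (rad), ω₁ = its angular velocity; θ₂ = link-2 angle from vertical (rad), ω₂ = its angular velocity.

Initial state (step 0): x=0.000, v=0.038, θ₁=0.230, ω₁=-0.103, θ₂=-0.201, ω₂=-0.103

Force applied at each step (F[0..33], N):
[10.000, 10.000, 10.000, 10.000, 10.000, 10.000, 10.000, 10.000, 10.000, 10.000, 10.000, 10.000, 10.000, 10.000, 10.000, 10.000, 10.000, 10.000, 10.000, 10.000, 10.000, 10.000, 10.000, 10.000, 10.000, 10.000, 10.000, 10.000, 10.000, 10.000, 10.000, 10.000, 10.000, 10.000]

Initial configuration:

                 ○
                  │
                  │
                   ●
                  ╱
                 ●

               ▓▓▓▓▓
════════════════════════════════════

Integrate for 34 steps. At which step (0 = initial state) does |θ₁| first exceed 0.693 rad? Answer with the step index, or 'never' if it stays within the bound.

apply F[0]=+10.000 → step 1: x=0.002, v=0.148, θ₁=0.228, ω₁=-0.092, θ₂=-0.205, ω₂=-0.278
apply F[1]=+10.000 → step 2: x=0.006, v=0.258, θ₁=0.226, ω₁=-0.083, θ₂=-0.212, ω₂=-0.453
apply F[2]=+10.000 → step 3: x=0.012, v=0.369, θ₁=0.225, ω₁=-0.075, θ₂=-0.223, ω₂=-0.628
apply F[3]=+10.000 → step 4: x=0.021, v=0.480, θ₁=0.223, ω₁=-0.069, θ₂=-0.237, ω₂=-0.805
apply F[4]=+10.000 → step 5: x=0.031, v=0.592, θ₁=0.222, ω₁=-0.066, θ₂=-0.255, ω₂=-0.984
apply F[5]=+10.000 → step 6: x=0.044, v=0.706, θ₁=0.221, ω₁=-0.066, θ₂=-0.277, ω₂=-1.165
apply F[6]=+10.000 → step 7: x=0.060, v=0.820, θ₁=0.219, ω₁=-0.071, θ₂=-0.302, ω₂=-1.347
apply F[7]=+10.000 → step 8: x=0.077, v=0.935, θ₁=0.218, ω₁=-0.080, θ₂=-0.331, ω₂=-1.531
apply F[8]=+10.000 → step 9: x=0.097, v=1.052, θ₁=0.216, ω₁=-0.096, θ₂=-0.363, ω₂=-1.716
apply F[9]=+10.000 → step 10: x=0.119, v=1.170, θ₁=0.214, ω₁=-0.119, θ₂=-0.399, ω₂=-1.902
apply F[10]=+10.000 → step 11: x=0.144, v=1.290, θ₁=0.211, ω₁=-0.152, θ₂=-0.439, ω₂=-2.088
apply F[11]=+10.000 → step 12: x=0.171, v=1.411, θ₁=0.208, ω₁=-0.197, θ₂=-0.483, ω₂=-2.274
apply F[12]=+10.000 → step 13: x=0.200, v=1.534, θ₁=0.203, ω₁=-0.254, θ₂=-0.530, ω₂=-2.458
apply F[13]=+10.000 → step 14: x=0.232, v=1.658, θ₁=0.197, ω₁=-0.327, θ₂=-0.581, ω₂=-2.640
apply F[14]=+10.000 → step 15: x=0.267, v=1.784, θ₁=0.190, ω₁=-0.416, θ₂=-0.636, ω₂=-2.820
apply F[15]=+10.000 → step 16: x=0.304, v=1.912, θ₁=0.181, ω₁=-0.525, θ₂=-0.694, ω₂=-2.995
apply F[16]=+10.000 → step 17: x=0.343, v=2.041, θ₁=0.169, ω₁=-0.654, θ₂=-0.755, ω₂=-3.166
apply F[17]=+10.000 → step 18: x=0.385, v=2.173, θ₁=0.154, ω₁=-0.806, θ₂=-0.820, ω₂=-3.332
apply F[18]=+10.000 → step 19: x=0.430, v=2.306, θ₁=0.137, ω₁=-0.982, θ₂=-0.889, ω₂=-3.490
apply F[19]=+10.000 → step 20: x=0.478, v=2.441, θ₁=0.115, ω₁=-1.184, θ₂=-0.960, ω₂=-3.640
apply F[20]=+10.000 → step 21: x=0.528, v=2.579, θ₁=0.089, ω₁=-1.414, θ₂=-1.034, ω₂=-3.777
apply F[21]=+10.000 → step 22: x=0.581, v=2.718, θ₁=0.058, ω₁=-1.670, θ₂=-1.111, ω₂=-3.900
apply F[22]=+10.000 → step 23: x=0.636, v=2.859, θ₁=0.022, ω₁=-1.954, θ₂=-1.190, ω₂=-4.004
apply F[23]=+10.000 → step 24: x=0.695, v=3.002, θ₁=-0.020, ω₁=-2.265, θ₂=-1.271, ω₂=-4.082
apply F[24]=+10.000 → step 25: x=0.757, v=3.146, θ₁=-0.069, ω₁=-2.601, θ₂=-1.353, ω₂=-4.128
apply F[25]=+10.000 → step 26: x=0.821, v=3.289, θ₁=-0.124, ω₁=-2.956, θ₂=-1.436, ω₂=-4.134
apply F[26]=+10.000 → step 27: x=0.888, v=3.429, θ₁=-0.187, ω₁=-3.327, θ₂=-1.518, ω₂=-4.092
apply F[27]=+10.000 → step 28: x=0.958, v=3.564, θ₁=-0.257, ω₁=-3.706, θ₂=-1.599, ω₂=-3.993
apply F[28]=+10.000 → step 29: x=1.031, v=3.690, θ₁=-0.335, ω₁=-4.084, θ₂=-1.677, ω₂=-3.831
apply F[29]=+10.000 → step 30: x=1.106, v=3.802, θ₁=-0.421, ω₁=-4.455, θ₂=-1.752, ω₂=-3.600
apply F[30]=+10.000 → step 31: x=1.183, v=3.896, θ₁=-0.514, ω₁=-4.813, θ₂=-1.821, ω₂=-3.299
apply F[31]=+10.000 → step 32: x=1.261, v=3.967, θ₁=-0.613, ω₁=-5.153, θ₂=-1.883, ω₂=-2.930
apply F[32]=+10.000 → step 33: x=1.341, v=4.011, θ₁=-0.720, ω₁=-5.477, θ₂=-1.938, ω₂=-2.496
apply F[33]=+10.000 → step 34: x=1.421, v=4.023, θ₁=-0.832, ω₁=-5.792, θ₂=-1.983, ω₂=-2.004
|θ₁| = 0.720 > 0.693 first at step 33.

Answer: 33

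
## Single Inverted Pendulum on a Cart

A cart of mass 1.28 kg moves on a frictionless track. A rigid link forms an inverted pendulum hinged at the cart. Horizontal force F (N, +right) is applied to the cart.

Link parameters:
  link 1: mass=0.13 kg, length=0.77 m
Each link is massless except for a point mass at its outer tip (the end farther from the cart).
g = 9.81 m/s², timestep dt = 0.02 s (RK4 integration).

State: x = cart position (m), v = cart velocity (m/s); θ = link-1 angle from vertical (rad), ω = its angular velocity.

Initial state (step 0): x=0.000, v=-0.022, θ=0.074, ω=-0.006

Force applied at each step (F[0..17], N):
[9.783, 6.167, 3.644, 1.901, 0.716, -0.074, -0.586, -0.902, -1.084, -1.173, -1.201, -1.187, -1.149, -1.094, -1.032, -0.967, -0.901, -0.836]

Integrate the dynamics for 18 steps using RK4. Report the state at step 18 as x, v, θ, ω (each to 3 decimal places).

apply F[0]=+9.783 → step 1: x=0.001, v=0.129, θ=0.072, ω=-0.183
apply F[1]=+6.167 → step 2: x=0.005, v=0.224, θ=0.067, ω=-0.289
apply F[2]=+3.644 → step 3: x=0.010, v=0.280, θ=0.061, ω=-0.344
apply F[3]=+1.901 → step 4: x=0.016, v=0.308, θ=0.054, ω=-0.367
apply F[4]=+0.716 → step 5: x=0.022, v=0.319, θ=0.047, ω=-0.367
apply F[5]=-0.074 → step 6: x=0.028, v=0.317, θ=0.039, ω=-0.353
apply F[6]=-0.586 → step 7: x=0.034, v=0.307, θ=0.033, ω=-0.332
apply F[7]=-0.902 → step 8: x=0.040, v=0.292, θ=0.026, ω=-0.305
apply F[8]=-1.084 → step 9: x=0.046, v=0.275, θ=0.020, ω=-0.276
apply F[9]=-1.173 → step 10: x=0.051, v=0.256, θ=0.015, ω=-0.248
apply F[10]=-1.201 → step 11: x=0.056, v=0.237, θ=0.010, ω=-0.220
apply F[11]=-1.187 → step 12: x=0.061, v=0.218, θ=0.006, ω=-0.193
apply F[12]=-1.149 → step 13: x=0.065, v=0.200, θ=0.003, ω=-0.169
apply F[13]=-1.094 → step 14: x=0.069, v=0.183, θ=-0.000, ω=-0.146
apply F[14]=-1.032 → step 15: x=0.072, v=0.167, θ=-0.003, ω=-0.126
apply F[15]=-0.967 → step 16: x=0.076, v=0.152, θ=-0.005, ω=-0.107
apply F[16]=-0.901 → step 17: x=0.078, v=0.138, θ=-0.007, ω=-0.091
apply F[17]=-0.836 → step 18: x=0.081, v=0.125, θ=-0.009, ω=-0.076

Answer: x=0.081, v=0.125, θ=-0.009, ω=-0.076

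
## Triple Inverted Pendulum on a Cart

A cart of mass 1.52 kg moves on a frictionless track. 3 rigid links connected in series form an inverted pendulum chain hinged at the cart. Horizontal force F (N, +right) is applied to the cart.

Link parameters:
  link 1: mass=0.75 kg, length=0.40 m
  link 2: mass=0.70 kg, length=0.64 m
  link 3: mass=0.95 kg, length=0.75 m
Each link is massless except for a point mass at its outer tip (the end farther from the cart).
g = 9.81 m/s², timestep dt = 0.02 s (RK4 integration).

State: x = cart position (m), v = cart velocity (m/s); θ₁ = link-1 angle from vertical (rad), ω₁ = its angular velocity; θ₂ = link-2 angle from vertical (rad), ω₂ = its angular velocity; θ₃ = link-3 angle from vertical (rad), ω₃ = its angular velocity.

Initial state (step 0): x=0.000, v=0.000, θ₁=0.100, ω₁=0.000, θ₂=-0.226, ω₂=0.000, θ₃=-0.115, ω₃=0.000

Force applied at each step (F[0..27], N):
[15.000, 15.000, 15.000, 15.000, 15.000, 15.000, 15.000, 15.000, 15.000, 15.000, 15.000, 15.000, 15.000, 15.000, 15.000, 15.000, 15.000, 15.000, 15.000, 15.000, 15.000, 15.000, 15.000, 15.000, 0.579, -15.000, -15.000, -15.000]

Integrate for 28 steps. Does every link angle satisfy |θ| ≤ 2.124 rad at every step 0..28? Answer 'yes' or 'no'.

Answer: no

Derivation:
apply F[0]=+15.000 → step 1: x=0.002, v=0.170, θ₁=0.099, ω₁=-0.091, θ₂=-0.229, ω₂=-0.313, θ₃=-0.114, ω₃=0.057
apply F[1]=+15.000 → step 2: x=0.007, v=0.342, θ₁=0.096, ω₁=-0.187, θ₂=-0.239, ω₂=-0.627, θ₃=-0.113, ω₃=0.116
apply F[2]=+15.000 → step 3: x=0.015, v=0.515, θ₁=0.092, ω₁=-0.296, θ₂=-0.254, ω₂=-0.942, θ₃=-0.110, ω₃=0.179
apply F[3]=+15.000 → step 4: x=0.027, v=0.691, θ₁=0.084, ω₁=-0.425, θ₂=-0.276, ω₂=-1.256, θ₃=-0.106, ω₃=0.248
apply F[4]=+15.000 → step 5: x=0.043, v=0.870, θ₁=0.074, ω₁=-0.583, θ₂=-0.304, ω₂=-1.567, θ₃=-0.100, ω₃=0.321
apply F[5]=+15.000 → step 6: x=0.062, v=1.053, θ₁=0.061, ω₁=-0.780, θ₂=-0.339, ω₂=-1.868, θ₃=-0.093, ω₃=0.397
apply F[6]=+15.000 → step 7: x=0.085, v=1.240, θ₁=0.043, ω₁=-1.027, θ₂=-0.379, ω₂=-2.153, θ₃=-0.084, ω₃=0.471
apply F[7]=+15.000 → step 8: x=0.112, v=1.433, θ₁=0.019, ω₁=-1.333, θ₂=-0.425, ω₂=-2.410, θ₃=-0.074, ω₃=0.539
apply F[8]=+15.000 → step 9: x=0.143, v=1.629, θ₁=-0.011, ω₁=-1.708, θ₂=-0.475, ω₂=-2.630, θ₃=-0.062, ω₃=0.595
apply F[9]=+15.000 → step 10: x=0.177, v=1.830, θ₁=-0.050, ω₁=-2.157, θ₂=-0.530, ω₂=-2.800, θ₃=-0.050, ω₃=0.630
apply F[10]=+15.000 → step 11: x=0.216, v=2.032, θ₁=-0.098, ω₁=-2.682, θ₂=-0.587, ω₂=-2.910, θ₃=-0.037, ω₃=0.639
apply F[11]=+15.000 → step 12: x=0.258, v=2.234, θ₁=-0.157, ω₁=-3.280, θ₂=-0.646, ω₂=-2.945, θ₃=-0.025, ω₃=0.615
apply F[12]=+15.000 → step 13: x=0.305, v=2.429, θ₁=-0.229, ω₁=-3.940, θ₂=-0.704, ω₂=-2.897, θ₃=-0.013, ω₃=0.550
apply F[13]=+15.000 → step 14: x=0.355, v=2.611, θ₁=-0.315, ω₁=-4.642, θ₂=-0.761, ω₂=-2.758, θ₃=-0.003, ω₃=0.436
apply F[14]=+15.000 → step 15: x=0.409, v=2.768, θ₁=-0.415, ω₁=-5.357, θ₂=-0.814, ω₂=-2.531, θ₃=0.004, ω₃=0.265
apply F[15]=+15.000 → step 16: x=0.466, v=2.888, θ₁=-0.529, ω₁=-6.043, θ₂=-0.862, ω₂=-2.234, θ₃=0.007, ω₃=0.031
apply F[16]=+15.000 → step 17: x=0.524, v=2.959, θ₁=-0.656, ω₁=-6.657, θ₂=-0.903, ω₂=-1.901, θ₃=0.005, ω₃=-0.270
apply F[17]=+15.000 → step 18: x=0.584, v=2.974, θ₁=-0.795, ω₁=-7.164, θ₂=-0.938, ω₂=-1.583, θ₃=-0.004, ω₃=-0.632
apply F[18]=+15.000 → step 19: x=0.643, v=2.934, θ₁=-0.942, ω₁=-7.549, θ₂=-0.967, ω₂=-1.330, θ₃=-0.021, ω₃=-1.040
apply F[19]=+15.000 → step 20: x=0.701, v=2.848, θ₁=-1.096, ω₁=-7.818, θ₂=-0.992, ω₂=-1.182, θ₃=-0.046, ω₃=-1.477
apply F[20]=+15.000 → step 21: x=0.757, v=2.730, θ₁=-1.254, ω₁=-7.992, θ₂=-1.015, ω₂=-1.159, θ₃=-0.080, ω₃=-1.922
apply F[21]=+15.000 → step 22: x=0.810, v=2.590, θ₁=-1.415, ω₁=-8.096, θ₂=-1.039, ω₂=-1.264, θ₃=-0.123, ω₃=-2.362
apply F[22]=+15.000 → step 23: x=0.860, v=2.440, θ₁=-1.578, ω₁=-8.149, θ₂=-1.066, ω₂=-1.490, θ₃=-0.174, ω₃=-2.789
apply F[23]=+15.000 → step 24: x=0.908, v=2.288, θ₁=-1.741, ω₁=-8.161, θ₂=-1.099, ω₂=-1.826, θ₃=-0.234, ω₃=-3.200
apply F[24]=+0.579 → step 25: x=0.951, v=2.025, θ₁=-1.906, ω₁=-8.309, θ₂=-1.139, ω₂=-2.141, θ₃=-0.302, ω₃=-3.525
apply F[25]=-15.000 → step 26: x=0.987, v=1.620, θ₁=-2.076, ω₁=-8.699, θ₂=-1.184, ω₂=-2.418, θ₃=-0.375, ω₃=-3.792
apply F[26]=-15.000 → step 27: x=1.015, v=1.196, θ₁=-2.254, ω₁=-9.119, θ₂=-1.236, ω₂=-2.842, θ₃=-0.453, ω₃=-4.082
apply F[27]=-15.000 → step 28: x=1.035, v=0.762, θ₁=-2.440, ω₁=-9.531, θ₂=-1.299, ω₂=-3.448, θ₃=-0.538, ω₃=-4.395
Max |angle| over trajectory = 2.440 rad; bound = 2.124 → exceeded.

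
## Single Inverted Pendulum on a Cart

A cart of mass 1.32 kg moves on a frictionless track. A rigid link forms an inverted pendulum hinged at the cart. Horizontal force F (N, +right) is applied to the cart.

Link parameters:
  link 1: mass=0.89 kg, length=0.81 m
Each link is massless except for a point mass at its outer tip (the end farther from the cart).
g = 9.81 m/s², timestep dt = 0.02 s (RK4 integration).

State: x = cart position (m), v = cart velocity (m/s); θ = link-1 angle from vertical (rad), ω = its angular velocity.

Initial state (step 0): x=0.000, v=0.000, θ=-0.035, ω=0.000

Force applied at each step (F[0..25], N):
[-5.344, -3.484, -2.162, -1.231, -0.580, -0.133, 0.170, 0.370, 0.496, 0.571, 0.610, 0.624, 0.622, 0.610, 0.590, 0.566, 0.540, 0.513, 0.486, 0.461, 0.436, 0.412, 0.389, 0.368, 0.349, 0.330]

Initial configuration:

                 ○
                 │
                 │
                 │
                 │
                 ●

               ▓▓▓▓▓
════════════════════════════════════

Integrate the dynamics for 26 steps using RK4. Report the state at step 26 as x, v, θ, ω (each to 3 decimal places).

apply F[0]=-5.344 → step 1: x=-0.001, v=-0.076, θ=-0.034, ω=0.086
apply F[1]=-3.484 → step 2: x=-0.003, v=-0.125, θ=-0.032, ω=0.137
apply F[2]=-2.162 → step 3: x=-0.006, v=-0.153, θ=-0.029, ω=0.166
apply F[3]=-1.231 → step 4: x=-0.009, v=-0.168, θ=-0.025, ω=0.178
apply F[4]=-0.580 → step 5: x=-0.012, v=-0.174, θ=-0.022, ω=0.179
apply F[5]=-0.133 → step 6: x=-0.016, v=-0.174, θ=-0.018, ω=0.173
apply F[6]=+0.170 → step 7: x=-0.019, v=-0.169, θ=-0.015, ω=0.163
apply F[7]=+0.370 → step 8: x=-0.022, v=-0.161, θ=-0.012, ω=0.151
apply F[8]=+0.496 → step 9: x=-0.026, v=-0.152, θ=-0.009, ω=0.137
apply F[9]=+0.571 → step 10: x=-0.028, v=-0.143, θ=-0.006, ω=0.123
apply F[10]=+0.610 → step 11: x=-0.031, v=-0.133, θ=-0.004, ω=0.110
apply F[11]=+0.624 → step 12: x=-0.034, v=-0.123, θ=-0.002, ω=0.097
apply F[12]=+0.622 → step 13: x=-0.036, v=-0.113, θ=-0.000, ω=0.085
apply F[13]=+0.610 → step 14: x=-0.038, v=-0.104, θ=0.001, ω=0.074
apply F[14]=+0.590 → step 15: x=-0.040, v=-0.096, θ=0.003, ω=0.064
apply F[15]=+0.566 → step 16: x=-0.042, v=-0.087, θ=0.004, ω=0.054
apply F[16]=+0.540 → step 17: x=-0.044, v=-0.080, θ=0.005, ω=0.046
apply F[17]=+0.513 → step 18: x=-0.045, v=-0.073, θ=0.006, ω=0.039
apply F[18]=+0.486 → step 19: x=-0.047, v=-0.066, θ=0.007, ω=0.032
apply F[19]=+0.461 → step 20: x=-0.048, v=-0.060, θ=0.007, ω=0.026
apply F[20]=+0.436 → step 21: x=-0.049, v=-0.055, θ=0.008, ω=0.021
apply F[21]=+0.412 → step 22: x=-0.050, v=-0.049, θ=0.008, ω=0.017
apply F[22]=+0.389 → step 23: x=-0.051, v=-0.045, θ=0.008, ω=0.013
apply F[23]=+0.368 → step 24: x=-0.052, v=-0.040, θ=0.008, ω=0.009
apply F[24]=+0.349 → step 25: x=-0.053, v=-0.036, θ=0.009, ω=0.006
apply F[25]=+0.330 → step 26: x=-0.053, v=-0.032, θ=0.009, ω=0.003

Answer: x=-0.053, v=-0.032, θ=0.009, ω=0.003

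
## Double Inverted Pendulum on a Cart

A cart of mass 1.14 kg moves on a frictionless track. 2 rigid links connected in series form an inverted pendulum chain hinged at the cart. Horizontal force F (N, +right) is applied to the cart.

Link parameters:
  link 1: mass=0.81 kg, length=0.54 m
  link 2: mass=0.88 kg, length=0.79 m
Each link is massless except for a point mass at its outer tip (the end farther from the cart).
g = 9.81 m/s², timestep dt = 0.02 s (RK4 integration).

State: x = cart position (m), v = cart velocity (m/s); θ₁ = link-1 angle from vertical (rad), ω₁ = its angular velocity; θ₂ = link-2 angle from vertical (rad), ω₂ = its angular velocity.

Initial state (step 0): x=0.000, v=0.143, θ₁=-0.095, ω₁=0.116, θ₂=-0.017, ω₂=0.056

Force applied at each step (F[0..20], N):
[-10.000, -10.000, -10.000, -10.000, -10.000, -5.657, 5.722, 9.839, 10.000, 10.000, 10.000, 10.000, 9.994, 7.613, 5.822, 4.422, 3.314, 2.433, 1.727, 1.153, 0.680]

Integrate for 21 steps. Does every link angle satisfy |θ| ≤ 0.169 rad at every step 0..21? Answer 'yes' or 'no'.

Answer: yes

Derivation:
apply F[0]=-10.000 → step 1: x=0.001, v=-0.004, θ₁=-0.091, ω₁=0.321, θ₂=-0.015, ω₂=0.098
apply F[1]=-10.000 → step 2: x=-0.000, v=-0.153, θ₁=-0.082, ω₁=0.535, θ₂=-0.013, ω₂=0.137
apply F[2]=-10.000 → step 3: x=-0.005, v=-0.306, θ₁=-0.069, ω₁=0.763, θ₂=-0.010, ω₂=0.171
apply F[3]=-10.000 → step 4: x=-0.012, v=-0.464, θ₁=-0.051, ω₁=1.012, θ₂=-0.006, ω₂=0.199
apply F[4]=-10.000 → step 5: x=-0.023, v=-0.628, θ₁=-0.028, ω₁=1.288, θ₂=-0.002, ω₂=0.217
apply F[5]=-5.657 → step 6: x=-0.037, v=-0.723, θ₁=-0.001, ω₁=1.453, θ₂=0.002, ω₂=0.224
apply F[6]=+5.722 → step 7: x=-0.050, v=-0.626, θ₁=0.026, ω₁=1.281, θ₂=0.007, ω₂=0.220
apply F[7]=+9.839 → step 8: x=-0.061, v=-0.464, θ₁=0.049, ω₁=1.006, θ₂=0.011, ω₂=0.205
apply F[8]=+10.000 → step 9: x=-0.069, v=-0.305, θ₁=0.067, ω₁=0.752, θ₂=0.015, ω₂=0.182
apply F[9]=+10.000 → step 10: x=-0.073, v=-0.152, θ₁=0.079, ω₁=0.518, θ₂=0.018, ω₂=0.152
apply F[10]=+10.000 → step 11: x=-0.075, v=-0.002, θ₁=0.087, ω₁=0.298, θ₂=0.021, ω₂=0.117
apply F[11]=+10.000 → step 12: x=-0.074, v=0.146, θ₁=0.091, ω₁=0.086, θ₂=0.023, ω₂=0.080
apply F[12]=+9.994 → step 13: x=-0.069, v=0.293, θ₁=0.091, ω₁=-0.124, θ₂=0.024, ω₂=0.043
apply F[13]=+7.613 → step 14: x=-0.062, v=0.400, θ₁=0.087, ω₁=-0.262, θ₂=0.025, ω₂=0.008
apply F[14]=+5.822 → step 15: x=-0.053, v=0.477, θ₁=0.081, ω₁=-0.350, θ₂=0.025, ω₂=-0.023
apply F[15]=+4.422 → step 16: x=-0.043, v=0.532, θ₁=0.073, ω₁=-0.403, θ₂=0.024, ω₂=-0.051
apply F[16]=+3.314 → step 17: x=-0.032, v=0.570, θ₁=0.065, ω₁=-0.430, θ₂=0.022, ω₂=-0.075
apply F[17]=+2.433 → step 18: x=-0.021, v=0.595, θ₁=0.056, ω₁=-0.439, θ₂=0.021, ω₂=-0.095
apply F[18]=+1.727 → step 19: x=-0.009, v=0.611, θ₁=0.048, ω₁=-0.436, θ₂=0.019, ω₂=-0.111
apply F[19]=+1.153 → step 20: x=0.004, v=0.618, θ₁=0.039, ω₁=-0.425, θ₂=0.016, ω₂=-0.125
apply F[20]=+0.680 → step 21: x=0.016, v=0.620, θ₁=0.031, ω₁=-0.408, θ₂=0.014, ω₂=-0.135
Max |angle| over trajectory = 0.095 rad; bound = 0.169 → within bound.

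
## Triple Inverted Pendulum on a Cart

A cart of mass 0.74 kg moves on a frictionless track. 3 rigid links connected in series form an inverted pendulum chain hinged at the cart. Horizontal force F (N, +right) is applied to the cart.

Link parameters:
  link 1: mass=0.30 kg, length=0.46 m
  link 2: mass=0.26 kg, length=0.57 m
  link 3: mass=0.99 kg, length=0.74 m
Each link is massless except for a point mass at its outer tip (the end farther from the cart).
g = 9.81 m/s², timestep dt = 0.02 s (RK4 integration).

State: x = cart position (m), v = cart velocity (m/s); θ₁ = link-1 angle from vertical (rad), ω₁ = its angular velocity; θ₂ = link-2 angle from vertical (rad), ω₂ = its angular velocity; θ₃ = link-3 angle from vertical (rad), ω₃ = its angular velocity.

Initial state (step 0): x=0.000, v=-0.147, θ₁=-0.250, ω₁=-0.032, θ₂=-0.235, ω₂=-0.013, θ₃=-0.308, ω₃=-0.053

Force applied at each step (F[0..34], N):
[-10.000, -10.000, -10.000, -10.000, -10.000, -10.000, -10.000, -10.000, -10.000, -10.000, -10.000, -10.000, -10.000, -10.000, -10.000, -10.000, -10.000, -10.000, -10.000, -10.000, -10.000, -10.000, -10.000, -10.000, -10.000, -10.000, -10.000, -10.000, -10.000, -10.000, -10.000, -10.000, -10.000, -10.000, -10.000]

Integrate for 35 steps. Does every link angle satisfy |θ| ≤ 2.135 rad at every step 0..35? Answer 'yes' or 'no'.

Answer: no

Derivation:
apply F[0]=-10.000 → step 1: x=-0.004, v=-0.301, θ₁=-0.249, ω₁=0.157, θ₂=-0.234, ω₂=0.128, θ₃=-0.310, ω₃=-0.160
apply F[1]=-10.000 → step 2: x=-0.012, v=-0.458, θ₁=-0.244, ω₁=0.354, θ₂=-0.230, ω₂=0.274, θ₃=-0.314, ω₃=-0.275
apply F[2]=-10.000 → step 3: x=-0.023, v=-0.619, θ₁=-0.234, ω₁=0.569, θ₂=-0.223, ω₂=0.431, θ₃=-0.321, ω₃=-0.403
apply F[3]=-10.000 → step 4: x=-0.037, v=-0.789, θ₁=-0.221, ω₁=0.812, θ₂=-0.213, ω₂=0.600, θ₃=-0.331, ω₃=-0.550
apply F[4]=-10.000 → step 5: x=-0.054, v=-0.970, θ₁=-0.202, ω₁=1.097, θ₂=-0.199, ω₂=0.780, θ₃=-0.343, ω₃=-0.718
apply F[5]=-10.000 → step 6: x=-0.076, v=-1.166, θ₁=-0.176, ω₁=1.436, θ₂=-0.181, ω₂=0.968, θ₃=-0.360, ω₃=-0.906
apply F[6]=-10.000 → step 7: x=-0.101, v=-1.381, θ₁=-0.144, ω₁=1.843, θ₂=-0.160, ω₂=1.149, θ₃=-0.380, ω₃=-1.105
apply F[7]=-10.000 → step 8: x=-0.131, v=-1.616, θ₁=-0.102, ω₁=2.324, θ₂=-0.135, ω₂=1.303, θ₃=-0.404, ω₃=-1.296
apply F[8]=-10.000 → step 9: x=-0.166, v=-1.870, θ₁=-0.050, ω₁=2.876, θ₂=-0.108, ω₂=1.407, θ₃=-0.431, ω₃=-1.452
apply F[9]=-10.000 → step 10: x=-0.206, v=-2.138, θ₁=0.013, ω₁=3.475, θ₂=-0.080, ω₂=1.443, θ₃=-0.461, ω₃=-1.542
apply F[10]=-10.000 → step 11: x=-0.252, v=-2.409, θ₁=0.089, ω₁=4.084, θ₂=-0.051, ω₂=1.416, θ₃=-0.492, ω₃=-1.544
apply F[11]=-10.000 → step 12: x=-0.302, v=-2.671, θ₁=0.176, ω₁=4.654, θ₂=-0.023, ω₂=1.353, θ₃=-0.522, ω₃=-1.449
apply F[12]=-10.000 → step 13: x=-0.358, v=-2.913, θ₁=0.274, ω₁=5.146, θ₂=0.003, ω₂=1.300, θ₃=-0.550, ω₃=-1.269
apply F[13]=-10.000 → step 14: x=-0.419, v=-3.128, θ₁=0.381, ω₁=5.538, θ₂=0.029, ω₂=1.302, θ₃=-0.573, ω₃=-1.028
apply F[14]=-10.000 → step 15: x=-0.483, v=-3.316, θ₁=0.495, ω₁=5.835, θ₂=0.056, ω₂=1.387, θ₃=-0.591, ω₃=-0.752
apply F[15]=-10.000 → step 16: x=-0.551, v=-3.478, θ₁=0.614, ω₁=6.053, θ₂=0.085, ω₂=1.564, θ₃=-0.603, ω₃=-0.461
apply F[16]=-10.000 → step 17: x=-0.622, v=-3.615, θ₁=0.737, ω₁=6.210, θ₂=0.119, ω₂=1.830, θ₃=-0.609, ω₃=-0.166
apply F[17]=-10.000 → step 18: x=-0.696, v=-3.732, θ₁=0.862, ω₁=6.322, θ₂=0.159, ω₂=2.177, θ₃=-0.609, ω₃=0.129
apply F[18]=-10.000 → step 19: x=-0.771, v=-3.831, θ₁=0.990, ω₁=6.398, θ₂=0.207, ω₂=2.591, θ₃=-0.604, ω₃=0.425
apply F[19]=-10.000 → step 20: x=-0.849, v=-3.913, θ₁=1.118, ω₁=6.439, θ₂=0.263, ω₂=3.060, θ₃=-0.592, ω₃=0.728
apply F[20]=-10.000 → step 21: x=-0.928, v=-3.982, θ₁=1.247, ω₁=6.445, θ₂=0.329, ω₂=3.571, θ₃=-0.575, ω₃=1.046
apply F[21]=-10.000 → step 22: x=-1.008, v=-4.039, θ₁=1.376, ω₁=6.409, θ₂=0.406, ω₂=4.112, θ₃=-0.550, ω₃=1.386
apply F[22]=-10.000 → step 23: x=-1.089, v=-4.087, θ₁=1.503, ω₁=6.323, θ₂=0.494, ω₂=4.668, θ₃=-0.519, ω₃=1.760
apply F[23]=-10.000 → step 24: x=-1.171, v=-4.129, θ₁=1.628, ω₁=6.175, θ₂=0.593, ω₂=5.226, θ₃=-0.480, ω₃=2.177
apply F[24]=-10.000 → step 25: x=-1.254, v=-4.169, θ₁=1.749, ω₁=5.954, θ₂=0.703, ω₂=5.769, θ₃=-0.432, ω₃=2.646
apply F[25]=-10.000 → step 26: x=-1.338, v=-4.210, θ₁=1.866, ω₁=5.651, θ₂=0.823, ω₂=6.277, θ₃=-0.373, ω₃=3.177
apply F[26]=-10.000 → step 27: x=-1.423, v=-4.255, θ₁=1.975, ω₁=5.259, θ₂=0.953, ω₂=6.730, θ₃=-0.304, ω₃=3.774
apply F[27]=-10.000 → step 28: x=-1.508, v=-4.306, θ₁=2.075, ω₁=4.778, θ₂=1.092, ω₂=7.098, θ₃=-0.222, ω₃=4.439
apply F[28]=-10.000 → step 29: x=-1.595, v=-4.364, θ₁=2.166, ω₁=4.221, θ₂=1.237, ω₂=7.347, θ₃=-0.126, ω₃=5.169
apply F[29]=-10.000 → step 30: x=-1.683, v=-4.428, θ₁=2.244, ω₁=3.612, θ₂=1.385, ω₂=7.433, θ₃=-0.015, ω₃=5.954
apply F[30]=-10.000 → step 31: x=-1.772, v=-4.499, θ₁=2.310, ω₁=2.987, θ₂=1.532, ω₂=7.305, θ₃=0.112, ω₃=6.777
apply F[31]=-10.000 → step 32: x=-1.863, v=-4.576, θ₁=2.364, ω₁=2.386, θ₂=1.675, ω₂=6.899, θ₃=0.256, ω₃=7.617
apply F[32]=-10.000 → step 33: x=-1.955, v=-4.659, θ₁=2.406, ω₁=1.840, θ₂=1.806, ω₂=6.158, θ₃=0.417, ω₃=8.450
apply F[33]=-10.000 → step 34: x=-2.049, v=-4.746, θ₁=2.438, ω₁=1.359, θ₂=1.919, ω₂=5.039, θ₃=0.594, ω₃=9.270
apply F[34]=-10.000 → step 35: x=-2.145, v=-4.831, θ₁=2.460, ω₁=0.918, θ₂=2.005, ω₂=3.527, θ₃=0.788, ω₃=10.111
Max |angle| over trajectory = 2.460 rad; bound = 2.135 → exceeded.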